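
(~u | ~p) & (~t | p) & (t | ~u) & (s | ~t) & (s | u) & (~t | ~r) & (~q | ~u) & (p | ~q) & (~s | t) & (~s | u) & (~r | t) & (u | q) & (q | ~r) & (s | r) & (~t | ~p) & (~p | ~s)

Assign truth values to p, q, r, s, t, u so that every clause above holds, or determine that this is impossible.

Branch on u: set u = 0.
The clause (s) is unit, so s = 1.
Now (~s) is unsatisfied and unit — conflict.
Backtrack on u: now try u = 1.
The clause (~p) is unit, so p = 0.
The clause (~t) is unit, so t = 0.
Now (t) is unsatisfied and unit — conflict.
Neither u = 1 nor u = 0 works.

UNSATISFIABLE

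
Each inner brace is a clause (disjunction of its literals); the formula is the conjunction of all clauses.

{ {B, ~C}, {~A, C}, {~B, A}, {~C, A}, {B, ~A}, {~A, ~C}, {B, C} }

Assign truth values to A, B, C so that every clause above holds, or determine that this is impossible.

UNSATISFIABLE

Case B = 1:
Unit clause (A) forces A = 1.
Unit clause (C) forces C = 1.
But (~C) is also a unit clause — contradiction.
Undo B and try B = 0.
Unit clause (~C) forces C = 0.
But (C) is also a unit clause — contradiction.
Both values of B lead to a conflict.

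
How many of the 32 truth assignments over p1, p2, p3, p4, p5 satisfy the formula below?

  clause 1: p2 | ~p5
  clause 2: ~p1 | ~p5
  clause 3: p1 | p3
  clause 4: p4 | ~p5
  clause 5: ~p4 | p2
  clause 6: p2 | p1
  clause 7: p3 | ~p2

There are 2^5 = 32 truth assignments over (p1, p2, p3, p4, p5).
Split on p2. With p2 = 1, the clauses containing p2 are satisfied and ~p2 drops from the rest; 5 of the 2^4 = 16 assignments to the other variables satisfy what remains.
With p2 = 0, by the same count on the reduced clause set, 2 assignments work.
Total: 5 + 2 = 7.

7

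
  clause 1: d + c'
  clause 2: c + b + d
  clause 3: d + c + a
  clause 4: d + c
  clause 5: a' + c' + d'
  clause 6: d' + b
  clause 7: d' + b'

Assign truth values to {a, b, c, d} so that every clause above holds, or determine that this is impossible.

Branch on d: set d = 1.
(b) alone gives b = 1.
That conflicts with the unit clause (b').
Backtrack on d: now try d = 0.
(c') alone gives c = 0.
That conflicts with the unit clause (c).
Either choice for d ends in contradiction.

UNSATISFIABLE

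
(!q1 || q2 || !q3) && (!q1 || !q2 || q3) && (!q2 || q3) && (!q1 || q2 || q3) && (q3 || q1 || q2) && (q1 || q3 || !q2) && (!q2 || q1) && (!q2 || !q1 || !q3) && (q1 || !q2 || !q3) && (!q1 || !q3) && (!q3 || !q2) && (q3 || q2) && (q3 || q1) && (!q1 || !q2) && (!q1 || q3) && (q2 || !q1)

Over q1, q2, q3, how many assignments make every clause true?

There are 2^3 = 8 truth assignments over (q1, q2, q3).
Check each against the 16 clauses (columns in the order q1, q2, q3):
  F F F  ✗ fails (q3 || q1 || q2)
  F F T  ✓ satisfies all
  F T F  ✗ fails (!q2 || q3)
  F T T  ✗ fails (!q2 || q1)
  T F F  ✗ fails (!q1 || q2 || q3)
  T F T  ✗ fails (!q1 || q2 || !q3)
  T T F  ✗ fails (!q1 || !q2 || q3)
  T T T  ✗ fails (!q2 || !q1 || !q3)
1 of the 8 rows is a model.

1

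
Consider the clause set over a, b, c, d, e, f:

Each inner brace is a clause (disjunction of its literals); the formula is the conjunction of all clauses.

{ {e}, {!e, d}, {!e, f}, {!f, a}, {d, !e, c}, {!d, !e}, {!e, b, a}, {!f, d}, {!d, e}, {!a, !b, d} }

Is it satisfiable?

Unsatisfiable

From the singleton clause (e), e = true.
From the singleton clause (d), d = true.
But (!d) is also a unit clause — contradiction.
No assignment satisfies every clause.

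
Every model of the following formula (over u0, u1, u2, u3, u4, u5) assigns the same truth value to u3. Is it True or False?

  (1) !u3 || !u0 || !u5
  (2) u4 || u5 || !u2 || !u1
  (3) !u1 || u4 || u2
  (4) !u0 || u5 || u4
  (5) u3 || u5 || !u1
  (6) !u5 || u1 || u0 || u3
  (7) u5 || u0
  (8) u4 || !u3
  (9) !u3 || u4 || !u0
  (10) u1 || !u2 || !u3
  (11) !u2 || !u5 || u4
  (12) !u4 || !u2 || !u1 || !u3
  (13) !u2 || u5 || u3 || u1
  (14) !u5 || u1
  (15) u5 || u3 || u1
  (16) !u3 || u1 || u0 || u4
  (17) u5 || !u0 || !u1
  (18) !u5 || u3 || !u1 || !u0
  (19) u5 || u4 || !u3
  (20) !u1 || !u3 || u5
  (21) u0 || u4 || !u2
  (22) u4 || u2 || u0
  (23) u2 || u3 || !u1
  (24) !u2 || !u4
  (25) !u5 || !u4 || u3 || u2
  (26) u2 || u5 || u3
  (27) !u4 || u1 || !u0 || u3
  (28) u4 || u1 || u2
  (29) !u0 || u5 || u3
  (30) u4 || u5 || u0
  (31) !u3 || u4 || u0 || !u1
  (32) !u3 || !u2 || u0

Suppose u3 = false.
Case u5 = true:
The clause (u1) is unit, so u1 = true.
The clause (!u0) is unit, so u0 = false.
The clause (u2) is unit, so u2 = true.
The clause (u4) is unit, so u4 = true.
That conflicts with the unit clause (!u4).
Undo u5 and try u5 = false.
The clause (!u1) is unit, so u1 = false.
That conflicts with the unit clause (u1).
Both values of u5 lead to a conflict.
So every satisfying assignment has u3 = True.

True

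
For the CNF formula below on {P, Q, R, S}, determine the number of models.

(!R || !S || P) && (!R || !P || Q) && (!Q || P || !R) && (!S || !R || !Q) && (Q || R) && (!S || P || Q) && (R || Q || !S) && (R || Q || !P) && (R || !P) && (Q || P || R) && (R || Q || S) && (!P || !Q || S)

3

There are 2^4 = 16 truth assignments over (P, Q, R, S).
Check each against the 12 clauses (columns in the order P, Q, R, S):
  F F F F  ✗ fails (Q || R)
  F F F T  ✗ fails (Q || R)
  F F T F  ✓ satisfies all
  F F T T  ✗ fails (!R || !S || P)
  F T F F  ✓ satisfies all
  F T F T  ✓ satisfies all
  F T T F  ✗ fails (!Q || P || !R)
  F T T T  ✗ fails (!R || !S || P)
  T F F F  ✗ fails (Q || R)
  T F F T  ✗ fails (Q || R)
  T F T F  ✗ fails (!R || !P || Q)
  T F T T  ✗ fails (!R || !P || Q)
  T T F F  ✗ fails (R || !P)
  T T F T  ✗ fails (R || !P)
  T T T F  ✗ fails (!P || !Q || S)
  T T T T  ✗ fails (!S || !R || !Q)
3 of the 16 rows are models.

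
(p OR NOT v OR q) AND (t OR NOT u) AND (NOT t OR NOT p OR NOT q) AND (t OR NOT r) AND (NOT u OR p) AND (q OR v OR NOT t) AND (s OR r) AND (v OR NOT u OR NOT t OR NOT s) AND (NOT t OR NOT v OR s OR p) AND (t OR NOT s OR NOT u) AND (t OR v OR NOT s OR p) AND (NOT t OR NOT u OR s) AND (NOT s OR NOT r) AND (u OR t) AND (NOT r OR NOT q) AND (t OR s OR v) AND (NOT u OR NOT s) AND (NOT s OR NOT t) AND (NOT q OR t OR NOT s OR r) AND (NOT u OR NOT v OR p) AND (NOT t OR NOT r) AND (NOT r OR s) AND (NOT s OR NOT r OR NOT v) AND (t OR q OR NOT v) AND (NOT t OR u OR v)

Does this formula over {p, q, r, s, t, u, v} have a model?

Case t = true:
Unit clause (NOT s) forces s = false.
Unit clause (r) forces r = true.
Now (NOT r) is unsatisfied and unit — conflict.
Backtrack on t: now try t = false.
Unit clause (NOT u) forces u = false.
Now (u) is unsatisfied and unit — conflict.
Either choice for t ends in contradiction.
No assignment satisfies every clause.

No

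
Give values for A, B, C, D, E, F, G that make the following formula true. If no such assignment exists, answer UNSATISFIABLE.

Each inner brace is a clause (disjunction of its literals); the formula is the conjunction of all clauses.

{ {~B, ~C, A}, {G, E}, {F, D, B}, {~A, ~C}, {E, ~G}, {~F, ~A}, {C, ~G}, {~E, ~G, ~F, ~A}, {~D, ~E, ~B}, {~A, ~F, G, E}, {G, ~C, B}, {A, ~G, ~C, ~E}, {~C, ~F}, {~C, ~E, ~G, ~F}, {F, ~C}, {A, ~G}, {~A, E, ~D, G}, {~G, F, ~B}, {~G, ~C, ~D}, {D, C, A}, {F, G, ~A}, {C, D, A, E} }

A: 0,  B: 0,  C: 0,  D: 1,  E: 1,  F: 1,  G: 0

Case G = 0:
The clause (E) is unit, so E = 1.
Case A = 0:
Case B = 0:
The clause (~C) is unit, so C = 0.
The clause (D) is unit, so D = 1.
No clause remains; F is free.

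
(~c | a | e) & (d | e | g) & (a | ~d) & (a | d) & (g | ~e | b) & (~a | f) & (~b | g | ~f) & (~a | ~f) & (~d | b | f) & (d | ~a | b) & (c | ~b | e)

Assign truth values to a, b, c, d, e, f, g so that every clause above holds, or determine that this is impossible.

Branch on a: set a = 1.
(f) alone gives f = 1.
That conflicts with the unit clause (~f).
Backtrack on a: now try a = 0.
(~d) alone gives d = 0.
That conflicts with the unit clause (d).
Both values of a lead to a conflict.

UNSATISFIABLE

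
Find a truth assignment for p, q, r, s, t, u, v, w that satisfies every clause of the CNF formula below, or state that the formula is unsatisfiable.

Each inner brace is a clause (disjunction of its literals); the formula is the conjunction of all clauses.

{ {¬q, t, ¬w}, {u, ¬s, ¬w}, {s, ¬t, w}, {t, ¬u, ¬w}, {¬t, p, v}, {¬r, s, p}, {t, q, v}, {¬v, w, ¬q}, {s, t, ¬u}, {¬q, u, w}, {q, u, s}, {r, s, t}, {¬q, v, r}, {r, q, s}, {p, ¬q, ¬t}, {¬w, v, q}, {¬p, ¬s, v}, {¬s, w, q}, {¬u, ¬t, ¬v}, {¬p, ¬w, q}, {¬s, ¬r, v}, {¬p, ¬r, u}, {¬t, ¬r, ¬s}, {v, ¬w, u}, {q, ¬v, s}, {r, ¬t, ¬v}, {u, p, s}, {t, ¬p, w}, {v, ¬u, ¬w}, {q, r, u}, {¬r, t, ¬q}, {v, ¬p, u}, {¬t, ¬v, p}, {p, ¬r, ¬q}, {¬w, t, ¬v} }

UNSATISFIABLE

Suppose q = False.
Suppose t = True.
Suppose s = True.
(w) alone gives w = True.
(u) alone gives u = True.
(v) alone gives v = True.
That conflicts with the unit clause (¬v).
Backtrack on s: now try s = False.
(w) alone gives w = True.
(u) alone gives u = True.
(r) alone gives r = True.
(p) alone gives p = True.
That conflicts with the unit clause (¬p).
Either choice for s ends in contradiction.
Backtrack on t: now try t = False.
(v) alone gives v = True.
(s) alone gives s = True.
(w) alone gives w = True.
That conflicts with the unit clause (¬w).
Either choice for t ends in contradiction.
Backtrack on q: now try q = True.
Suppose t = True.
(p) alone gives p = True.
Suppose s = True.
(v) alone gives v = True.
(w) alone gives w = True.
(u) alone gives u = True.
That conflicts with the unit clause (¬u).
Backtrack on s: now try s = False.
(w) alone gives w = True.
Suppose v = True.
(¬u) alone gives u = False.
(¬r) alone gives r = False.
That conflicts with the unit clause (r).
Backtrack on v: now try v = False.
(r) alone gives r = True.
(u) alone gives u = True.
That conflicts with the unit clause (¬u).
Either choice for v ends in contradiction.
Either choice for s ends in contradiction.
Backtrack on t: now try t = False.
(¬w) alone gives w = False.
(¬v) alone gives v = False.
(u) alone gives u = True.
(s) alone gives s = True.
(r) alone gives r = True.
That conflicts with the unit clause (¬r).
Either choice for t ends in contradiction.
Either choice for q ends in contradiction.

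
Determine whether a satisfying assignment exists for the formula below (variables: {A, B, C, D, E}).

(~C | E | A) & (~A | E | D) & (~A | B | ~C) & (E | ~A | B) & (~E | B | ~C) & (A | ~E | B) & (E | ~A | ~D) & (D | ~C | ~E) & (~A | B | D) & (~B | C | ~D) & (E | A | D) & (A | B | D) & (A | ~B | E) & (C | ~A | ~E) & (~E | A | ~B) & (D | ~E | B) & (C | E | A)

Suppose C = 1.
Suppose E = 1.
From the singleton clause (B), B = 1.
From the singleton clause (D), D = 1.
From the singleton clause (A), A = 1.
All clauses are satisfied.
A satisfying assignment: A ↦ 1,  B ↦ 1,  C ↦ 1,  D ↦ 1,  E ↦ 1.

Satisfiable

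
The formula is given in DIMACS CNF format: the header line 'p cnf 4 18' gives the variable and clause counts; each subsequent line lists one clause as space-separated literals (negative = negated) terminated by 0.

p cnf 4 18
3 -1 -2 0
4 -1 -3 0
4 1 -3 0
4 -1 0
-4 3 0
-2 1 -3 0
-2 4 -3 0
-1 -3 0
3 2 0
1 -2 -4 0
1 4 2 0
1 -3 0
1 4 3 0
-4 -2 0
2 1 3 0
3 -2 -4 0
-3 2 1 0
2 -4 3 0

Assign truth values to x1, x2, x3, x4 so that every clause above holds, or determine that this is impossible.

Try x4 = True.
From the singleton clause (x3), x3 = True.
From the singleton clause (¬x1), x1 = False.
But (x1) is also a unit clause — contradiction.
That branch fails; take x4 = False instead.
From the singleton clause (¬x1), x1 = False.
From the singleton clause (¬x3), x3 = False.
But (x3) is also a unit clause — contradiction.
Either choice for x4 ends in contradiction.

UNSATISFIABLE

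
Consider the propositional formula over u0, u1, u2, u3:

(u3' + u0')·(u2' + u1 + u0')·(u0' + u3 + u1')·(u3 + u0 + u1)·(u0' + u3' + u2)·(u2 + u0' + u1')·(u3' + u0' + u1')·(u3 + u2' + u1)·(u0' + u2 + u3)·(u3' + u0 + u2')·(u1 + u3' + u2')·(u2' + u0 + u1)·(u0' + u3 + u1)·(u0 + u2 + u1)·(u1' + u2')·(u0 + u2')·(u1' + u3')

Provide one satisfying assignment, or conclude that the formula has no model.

u0 ↦ 0; u1 ↦ 1; u2 ↦ 0; u3 ↦ 0

Suppose u3 = 0.
Suppose u0 = 0.
From the singleton clause (u1), u1 = 1.
From the singleton clause (u2'), u2 = 0.
This assignment satisfies each clause.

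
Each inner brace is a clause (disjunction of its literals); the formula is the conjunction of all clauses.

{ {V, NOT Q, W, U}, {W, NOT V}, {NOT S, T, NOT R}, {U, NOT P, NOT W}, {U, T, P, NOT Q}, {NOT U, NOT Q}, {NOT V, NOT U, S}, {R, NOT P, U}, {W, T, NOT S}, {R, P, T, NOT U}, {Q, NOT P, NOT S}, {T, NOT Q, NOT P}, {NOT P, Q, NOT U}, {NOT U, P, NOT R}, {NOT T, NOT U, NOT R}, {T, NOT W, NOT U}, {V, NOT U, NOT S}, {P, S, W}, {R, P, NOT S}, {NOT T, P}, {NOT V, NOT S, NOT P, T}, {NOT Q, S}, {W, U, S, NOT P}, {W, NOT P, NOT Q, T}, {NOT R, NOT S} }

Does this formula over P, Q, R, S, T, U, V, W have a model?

Branch on W: set W = true.
Branch on U: set U = false.
Unit clause (NOT P) forces P = false.
Unit clause (NOT T) forces T = false.
Unit clause (NOT Q) forces Q = false.
Branch on S: set S = false.
Every clause is now satisfied; R, V are unconstrained.
A satisfying assignment: P: false, Q: false, R: true, S: false, T: false, U: false, V: false, W: true.

Yes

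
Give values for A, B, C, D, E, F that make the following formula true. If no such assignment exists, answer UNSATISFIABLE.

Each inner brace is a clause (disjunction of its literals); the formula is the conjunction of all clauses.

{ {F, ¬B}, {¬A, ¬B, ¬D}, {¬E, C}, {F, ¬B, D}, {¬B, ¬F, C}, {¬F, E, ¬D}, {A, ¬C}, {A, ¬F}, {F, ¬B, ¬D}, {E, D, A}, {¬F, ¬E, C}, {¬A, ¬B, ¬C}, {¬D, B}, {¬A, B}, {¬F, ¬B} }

UNSATISFIABLE

Branch on F: set F = True.
Unit clause (A) forces A = True.
Unit clause (B) forces B = True.
That conflicts with the unit clause (¬B).
Undo F and try F = False.
Unit clause (¬B) forces B = False.
Unit clause (¬D) forces D = False.
Unit clause (¬A) forces A = False.
Unit clause (¬C) forces C = False.
Unit clause (¬E) forces E = False.
That conflicts with the unit clause (E).
Either choice for F ends in contradiction.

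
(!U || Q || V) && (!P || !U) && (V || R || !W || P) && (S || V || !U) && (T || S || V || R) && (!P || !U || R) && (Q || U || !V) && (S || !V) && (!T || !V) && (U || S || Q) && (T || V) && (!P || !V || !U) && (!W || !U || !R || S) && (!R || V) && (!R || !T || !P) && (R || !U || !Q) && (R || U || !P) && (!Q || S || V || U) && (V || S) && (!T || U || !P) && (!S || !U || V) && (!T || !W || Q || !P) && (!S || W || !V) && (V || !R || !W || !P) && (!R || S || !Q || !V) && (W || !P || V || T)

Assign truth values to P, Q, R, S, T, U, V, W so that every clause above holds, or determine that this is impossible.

P=false,  Q=true,  R=true,  S=true,  T=false,  U=false,  V=true,  W=true

Case P = false:
Case S = true:
Case T = false:
(V) alone gives V = true.
(W) alone gives W = true.
Case Q = true:
Case R = true:
All clauses hold; U can take either value.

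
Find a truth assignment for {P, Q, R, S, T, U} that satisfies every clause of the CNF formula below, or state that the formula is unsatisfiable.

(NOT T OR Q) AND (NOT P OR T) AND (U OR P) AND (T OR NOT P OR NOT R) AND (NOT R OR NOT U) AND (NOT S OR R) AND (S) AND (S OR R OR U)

From the singleton clause (S), S = true.
From the singleton clause (R), R = true.
From the singleton clause (NOT U), U = false.
From the singleton clause (P), P = true.
From the singleton clause (T), T = true.
From the singleton clause (Q), Q = true.
This assignment satisfies each clause.

P=true; Q=true; R=true; S=true; T=true; U=false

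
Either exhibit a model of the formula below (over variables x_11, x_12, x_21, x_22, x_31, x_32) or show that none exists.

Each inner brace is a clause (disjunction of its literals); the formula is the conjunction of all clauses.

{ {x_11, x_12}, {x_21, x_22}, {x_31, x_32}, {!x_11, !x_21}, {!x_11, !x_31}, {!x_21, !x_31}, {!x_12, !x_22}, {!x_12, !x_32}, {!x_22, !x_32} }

UNSATISFIABLE

Try x_11 = true.
The clause (!x_21) is unit, so x_21 = false.
The clause (x_22) is unit, so x_22 = true.
The clause (!x_31) is unit, so x_31 = false.
The clause (x_32) is unit, so x_32 = true.
But (!x_32) is also a unit clause — contradiction.
That branch fails; take x_11 = false instead.
The clause (x_12) is unit, so x_12 = true.
The clause (!x_22) is unit, so x_22 = false.
The clause (x_21) is unit, so x_21 = true.
The clause (!x_31) is unit, so x_31 = false.
The clause (x_32) is unit, so x_32 = true.
But (!x_32) is also a unit clause — contradiction.
Both values of x_11 lead to a conflict.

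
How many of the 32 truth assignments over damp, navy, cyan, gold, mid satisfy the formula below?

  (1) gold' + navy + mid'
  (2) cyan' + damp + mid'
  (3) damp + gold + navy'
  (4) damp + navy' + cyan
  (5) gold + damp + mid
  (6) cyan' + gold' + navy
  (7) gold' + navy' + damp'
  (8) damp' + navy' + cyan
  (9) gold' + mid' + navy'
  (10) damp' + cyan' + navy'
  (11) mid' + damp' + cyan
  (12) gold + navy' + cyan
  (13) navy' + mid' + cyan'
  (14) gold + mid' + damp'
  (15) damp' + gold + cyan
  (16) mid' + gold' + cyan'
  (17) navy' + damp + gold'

4

There are 2^5 = 32 truth assignments over (damp, navy, cyan, gold, mid).
Split on cyan. With cyan = 1, the clauses containing cyan are satisfied and cyan' drops from the rest; 1 of the 2^4 = 16 assignments to the other variables satisfy what remains.
With cyan = 0, by the same count on the reduced clause set, 3 assignments work.
(One model: damp=F, navy=F, cyan=F, gold=F, mid=T.)
Total: 1 + 3 = 4.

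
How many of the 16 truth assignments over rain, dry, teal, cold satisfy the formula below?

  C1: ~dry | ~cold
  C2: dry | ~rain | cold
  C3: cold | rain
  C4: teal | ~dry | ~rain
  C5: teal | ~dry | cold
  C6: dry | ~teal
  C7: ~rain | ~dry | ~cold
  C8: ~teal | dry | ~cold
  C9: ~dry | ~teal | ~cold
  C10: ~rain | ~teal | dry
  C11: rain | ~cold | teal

2

There are 2^4 = 16 truth assignments over (rain, dry, teal, cold).
Check each against the 11 clauses (columns in the order rain, dry, teal, cold):
  F F F F  ✗ fails (cold | rain)
  F F F T  ✗ fails (rain | ~cold | teal)
  F F T F  ✗ fails (cold | rain)
  F F T T  ✗ fails (dry | ~teal)
  F T F F  ✗ fails (cold | rain)
  F T F T  ✗ fails (~dry | ~cold)
  F T T F  ✗ fails (cold | rain)
  F T T T  ✗ fails (~dry | ~cold)
  T F F F  ✗ fails (dry | ~rain | cold)
  T F F T  ✓ satisfies all
  T F T F  ✗ fails (dry | ~rain | cold)
  T F T T  ✗ fails (dry | ~teal)
  T T F F  ✗ fails (teal | ~dry | ~rain)
  T T F T  ✗ fails (~dry | ~cold)
  T T T F  ✓ satisfies all
  T T T T  ✗ fails (~dry | ~cold)
2 of the 16 rows are models.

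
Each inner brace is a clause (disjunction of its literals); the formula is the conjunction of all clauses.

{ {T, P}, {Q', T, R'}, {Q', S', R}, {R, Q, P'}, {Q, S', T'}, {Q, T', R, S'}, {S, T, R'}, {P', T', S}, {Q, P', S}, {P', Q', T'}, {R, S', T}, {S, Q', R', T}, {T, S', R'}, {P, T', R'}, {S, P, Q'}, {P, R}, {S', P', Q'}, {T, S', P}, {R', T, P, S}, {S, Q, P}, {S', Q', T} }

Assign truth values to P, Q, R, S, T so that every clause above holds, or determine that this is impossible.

P ↦ 1,  Q ↦ 1,  R ↦ 0,  S ↦ 0,  T ↦ 0

Branch on T: set T = 0.
Unit clause (P) forces P = 1.
Branch on Q: set Q = 1.
Unit clause (R') forces R = 0.
Unit clause (S') forces S = 0.
This assignment satisfies each clause.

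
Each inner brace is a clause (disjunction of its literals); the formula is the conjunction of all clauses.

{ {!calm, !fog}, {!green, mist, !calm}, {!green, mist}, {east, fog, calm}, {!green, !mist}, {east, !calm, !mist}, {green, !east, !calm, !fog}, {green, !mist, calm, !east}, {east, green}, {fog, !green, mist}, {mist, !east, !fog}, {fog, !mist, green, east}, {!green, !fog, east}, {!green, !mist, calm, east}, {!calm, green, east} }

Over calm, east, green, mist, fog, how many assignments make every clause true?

3

There are 2^5 = 32 truth assignments over (calm, east, green, mist, fog).
Split on mist. With mist = true, the clauses containing mist are satisfied and !mist drops from the rest; 1 of the 2^4 = 16 assignments to the other variables satisfy what remains.
With mist = false, by the same count on the reduced clause set, 2 assignments work.
(One model: calm=F, east=T, green=F, mist=F, fog=F.)
Total: 1 + 2 = 3.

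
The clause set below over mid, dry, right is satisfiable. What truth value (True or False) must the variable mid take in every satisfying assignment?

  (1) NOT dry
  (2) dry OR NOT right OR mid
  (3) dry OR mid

Suppose mid = false.
Unit clause (NOT dry) forces dry = false.
But (dry) is also a unit clause — contradiction.
So every satisfying assignment has mid = True.

True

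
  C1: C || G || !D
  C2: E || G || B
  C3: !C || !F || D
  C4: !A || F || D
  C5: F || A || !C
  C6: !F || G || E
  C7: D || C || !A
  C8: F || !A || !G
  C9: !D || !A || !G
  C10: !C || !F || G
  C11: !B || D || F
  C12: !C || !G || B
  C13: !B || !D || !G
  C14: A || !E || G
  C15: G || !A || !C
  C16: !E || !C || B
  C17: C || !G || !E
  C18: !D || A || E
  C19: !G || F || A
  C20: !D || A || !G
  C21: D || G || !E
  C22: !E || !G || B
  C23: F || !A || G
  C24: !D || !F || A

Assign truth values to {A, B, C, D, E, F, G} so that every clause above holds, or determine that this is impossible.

Branch on C: set C = false.
Branch on G: set G = true.
From the singleton clause (!E), E = false.
Branch on D: set D = false.
From the singleton clause (!A), A = false.
From the singleton clause (F), F = true.
Every clause is now satisfied; B is unconstrained.

A=false; B=false; C=false; D=false; E=false; F=true; G=true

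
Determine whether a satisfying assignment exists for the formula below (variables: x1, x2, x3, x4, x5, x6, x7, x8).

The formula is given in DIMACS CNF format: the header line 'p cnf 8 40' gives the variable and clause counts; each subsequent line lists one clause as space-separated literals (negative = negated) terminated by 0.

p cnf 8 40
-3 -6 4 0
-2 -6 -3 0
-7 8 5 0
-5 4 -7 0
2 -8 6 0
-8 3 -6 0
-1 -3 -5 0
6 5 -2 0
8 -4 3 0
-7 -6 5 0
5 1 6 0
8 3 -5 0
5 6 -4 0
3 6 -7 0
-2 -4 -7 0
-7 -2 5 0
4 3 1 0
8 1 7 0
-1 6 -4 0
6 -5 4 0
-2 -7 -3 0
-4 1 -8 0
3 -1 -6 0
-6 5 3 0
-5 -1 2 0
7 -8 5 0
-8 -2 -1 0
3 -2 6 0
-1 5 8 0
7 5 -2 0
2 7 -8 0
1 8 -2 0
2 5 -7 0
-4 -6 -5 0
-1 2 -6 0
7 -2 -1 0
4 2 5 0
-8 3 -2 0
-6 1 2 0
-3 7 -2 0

Yes, satisfiable

Suppose x3 = True.
Suppose x6 = False.
Suppose x2 = False.
The clause (¬x8) is unit, so x8 = False.
Suppose x7 = True.
The clause (x5) is unit, so x5 = True.
The clause (x4) is unit, so x4 = True.
The clause (¬x1) is unit, so x1 = False.
Every clause now holds.
A satisfying assignment: x1: False; x2: False; x3: True; x4: True; x5: True; x6: False; x7: True; x8: False.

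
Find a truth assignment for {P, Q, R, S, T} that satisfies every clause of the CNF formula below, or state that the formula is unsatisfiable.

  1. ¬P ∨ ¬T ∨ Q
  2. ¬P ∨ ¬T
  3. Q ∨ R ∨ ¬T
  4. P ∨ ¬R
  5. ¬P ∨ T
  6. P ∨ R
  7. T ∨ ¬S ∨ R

Case P = False:
(¬R) alone gives R = False.
Now (R) is unsatisfied and unit — conflict.
Undo P and try P = True.
(¬T) alone gives T = False.
Now (T) is unsatisfied and unit — conflict.
Either choice for P ends in contradiction.

UNSATISFIABLE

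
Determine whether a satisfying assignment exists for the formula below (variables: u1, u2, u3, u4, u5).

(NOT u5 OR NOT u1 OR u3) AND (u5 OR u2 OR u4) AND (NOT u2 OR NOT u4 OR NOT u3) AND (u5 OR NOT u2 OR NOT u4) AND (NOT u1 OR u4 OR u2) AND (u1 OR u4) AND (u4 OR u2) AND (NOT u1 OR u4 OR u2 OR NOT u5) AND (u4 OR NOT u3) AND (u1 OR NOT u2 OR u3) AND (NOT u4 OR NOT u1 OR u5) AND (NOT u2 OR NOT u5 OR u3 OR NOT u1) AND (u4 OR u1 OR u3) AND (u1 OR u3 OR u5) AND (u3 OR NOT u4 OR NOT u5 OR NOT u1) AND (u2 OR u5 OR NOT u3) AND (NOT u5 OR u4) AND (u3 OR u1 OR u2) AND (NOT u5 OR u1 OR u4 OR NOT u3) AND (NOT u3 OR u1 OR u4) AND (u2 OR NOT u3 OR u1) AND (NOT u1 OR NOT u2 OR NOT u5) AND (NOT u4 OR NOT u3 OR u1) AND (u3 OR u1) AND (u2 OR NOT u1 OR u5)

Suppose u1 = true.
Suppose u5 = true.
From the singleton clause (u3), u3 = true.
From the singleton clause (u4), u4 = true.
From the singleton clause (NOT u2), u2 = false.
This assignment satisfies each clause.
A satisfying assignment: u1 ↦ true,  u2 ↦ false,  u3 ↦ true,  u4 ↦ true,  u5 ↦ true.

Yes, satisfiable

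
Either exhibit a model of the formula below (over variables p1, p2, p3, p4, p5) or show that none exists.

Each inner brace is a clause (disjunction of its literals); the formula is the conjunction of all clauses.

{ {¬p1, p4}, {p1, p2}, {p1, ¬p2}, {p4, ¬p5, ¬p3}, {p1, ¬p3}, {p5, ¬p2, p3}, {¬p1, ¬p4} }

UNSATISFIABLE

Suppose p1 = False.
From the singleton clause (p2), p2 = True.
That conflicts with the unit clause (¬p2).
Undo p1 and try p1 = True.
From the singleton clause (p4), p4 = True.
That conflicts with the unit clause (¬p4).
Either choice for p1 ends in contradiction.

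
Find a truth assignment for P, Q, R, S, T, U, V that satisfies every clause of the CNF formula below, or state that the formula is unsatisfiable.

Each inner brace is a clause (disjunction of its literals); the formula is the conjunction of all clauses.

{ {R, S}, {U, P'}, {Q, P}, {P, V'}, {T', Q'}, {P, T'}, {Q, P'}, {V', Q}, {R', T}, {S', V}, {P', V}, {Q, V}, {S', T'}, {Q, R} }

P: 1; Q: 1; R: 0; S: 1; T: 0; U: 1; V: 1

Suppose R = 0.
The clause (S) is unit, so S = 1.
The clause (V) is unit, so V = 1.
The clause (P) is unit, so P = 1.
The clause (U) is unit, so U = 1.
The clause (Q) is unit, so Q = 1.
The clause (T') is unit, so T = 0.
Every clause now holds.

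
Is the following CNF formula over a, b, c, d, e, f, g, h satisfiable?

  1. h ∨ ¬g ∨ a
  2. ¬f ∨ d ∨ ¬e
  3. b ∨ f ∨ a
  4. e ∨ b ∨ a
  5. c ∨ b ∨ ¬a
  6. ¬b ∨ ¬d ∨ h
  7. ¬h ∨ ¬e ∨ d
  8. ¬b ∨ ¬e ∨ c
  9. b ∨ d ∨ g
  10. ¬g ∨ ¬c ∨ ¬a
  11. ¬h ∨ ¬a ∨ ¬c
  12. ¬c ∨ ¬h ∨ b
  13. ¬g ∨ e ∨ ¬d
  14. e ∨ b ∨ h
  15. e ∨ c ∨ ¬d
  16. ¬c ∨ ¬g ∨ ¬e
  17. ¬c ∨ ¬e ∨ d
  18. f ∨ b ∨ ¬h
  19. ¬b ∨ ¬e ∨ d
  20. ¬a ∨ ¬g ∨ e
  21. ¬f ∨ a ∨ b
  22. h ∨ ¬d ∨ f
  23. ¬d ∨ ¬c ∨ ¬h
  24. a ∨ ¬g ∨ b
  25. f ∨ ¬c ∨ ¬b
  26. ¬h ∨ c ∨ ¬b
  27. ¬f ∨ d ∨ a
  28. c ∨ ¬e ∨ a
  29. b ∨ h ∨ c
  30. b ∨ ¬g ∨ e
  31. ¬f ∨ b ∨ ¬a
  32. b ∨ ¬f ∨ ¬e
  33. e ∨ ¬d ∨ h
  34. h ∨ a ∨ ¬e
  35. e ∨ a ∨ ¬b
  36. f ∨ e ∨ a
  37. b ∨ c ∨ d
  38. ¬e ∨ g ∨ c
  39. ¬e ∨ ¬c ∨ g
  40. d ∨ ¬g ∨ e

Satisfiable

Branch on h: set h = False.
Branch on g: set g = False.
Branch on b: set b = True.
From the singleton clause (¬d), d = False.
From the singleton clause (¬e), e = False.
From the singleton clause (a), a = True.
Branch on f: set f = True.
All clauses hold; c can take either value.
A satisfying assignment: a: True, b: True, c: True, d: False, e: False, f: True, g: False, h: False.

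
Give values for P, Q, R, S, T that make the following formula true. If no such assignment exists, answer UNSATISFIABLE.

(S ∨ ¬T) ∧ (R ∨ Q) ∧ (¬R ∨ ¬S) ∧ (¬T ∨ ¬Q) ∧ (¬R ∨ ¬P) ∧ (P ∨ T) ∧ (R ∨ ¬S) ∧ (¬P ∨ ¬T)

P ↦ True, Q ↦ True, R ↦ False, S ↦ False, T ↦ False

Try S = False.
(¬T) alone gives T = False.
(P) alone gives P = True.
(¬R) alone gives R = False.
(Q) alone gives Q = True.
This assignment satisfies each clause.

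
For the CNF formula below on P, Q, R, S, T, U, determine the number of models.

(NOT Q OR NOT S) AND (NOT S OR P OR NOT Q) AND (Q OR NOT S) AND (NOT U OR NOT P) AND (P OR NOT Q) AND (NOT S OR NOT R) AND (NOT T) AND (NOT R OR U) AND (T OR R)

1

There are 2^6 = 64 truth assignments over (P, Q, R, S, T, U).
Split on S. With S = true, the clauses containing S are satisfied and NOT S drops from the rest; 0 of the 2^5 = 32 assignments to the other variables satisfy what remains.
With S = false, by the same count on the reduced clause set, 1 assignment works.
(One model: P=F, Q=F, R=T, S=F, T=F, U=T.)
Total: 0 + 1 = 1.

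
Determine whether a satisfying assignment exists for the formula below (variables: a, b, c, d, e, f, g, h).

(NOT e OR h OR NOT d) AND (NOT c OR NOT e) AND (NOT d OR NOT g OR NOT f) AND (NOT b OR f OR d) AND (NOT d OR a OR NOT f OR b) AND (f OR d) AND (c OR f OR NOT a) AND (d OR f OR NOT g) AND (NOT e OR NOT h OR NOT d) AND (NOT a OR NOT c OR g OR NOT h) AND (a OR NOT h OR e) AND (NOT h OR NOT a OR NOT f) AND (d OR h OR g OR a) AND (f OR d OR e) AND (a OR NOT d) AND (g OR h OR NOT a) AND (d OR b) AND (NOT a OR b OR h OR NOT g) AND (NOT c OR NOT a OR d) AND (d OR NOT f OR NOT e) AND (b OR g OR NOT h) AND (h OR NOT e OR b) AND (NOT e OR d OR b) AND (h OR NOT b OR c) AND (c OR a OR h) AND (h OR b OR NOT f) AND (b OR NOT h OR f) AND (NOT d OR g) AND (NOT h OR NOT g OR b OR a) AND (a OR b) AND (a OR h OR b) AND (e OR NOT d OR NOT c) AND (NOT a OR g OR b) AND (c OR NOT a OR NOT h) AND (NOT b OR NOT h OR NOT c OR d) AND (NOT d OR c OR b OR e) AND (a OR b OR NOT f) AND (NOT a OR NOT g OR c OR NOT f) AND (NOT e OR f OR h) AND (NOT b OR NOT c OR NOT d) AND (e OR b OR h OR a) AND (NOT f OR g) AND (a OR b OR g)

Case c = true:
From the singleton clause (NOT e), e = false.
From the singleton clause (NOT d), d = false.
From the singleton clause (f), f = true.
From the singleton clause (b), b = true.
From the singleton clause (NOT a), a = false.
From the singleton clause (NOT h), h = false.
From the singleton clause (g), g = true.
Every clause now holds.
A satisfying assignment: a ↦ false, b ↦ true, c ↦ true, d ↦ false, e ↦ false, f ↦ true, g ↦ true, h ↦ false.

Yes, satisfiable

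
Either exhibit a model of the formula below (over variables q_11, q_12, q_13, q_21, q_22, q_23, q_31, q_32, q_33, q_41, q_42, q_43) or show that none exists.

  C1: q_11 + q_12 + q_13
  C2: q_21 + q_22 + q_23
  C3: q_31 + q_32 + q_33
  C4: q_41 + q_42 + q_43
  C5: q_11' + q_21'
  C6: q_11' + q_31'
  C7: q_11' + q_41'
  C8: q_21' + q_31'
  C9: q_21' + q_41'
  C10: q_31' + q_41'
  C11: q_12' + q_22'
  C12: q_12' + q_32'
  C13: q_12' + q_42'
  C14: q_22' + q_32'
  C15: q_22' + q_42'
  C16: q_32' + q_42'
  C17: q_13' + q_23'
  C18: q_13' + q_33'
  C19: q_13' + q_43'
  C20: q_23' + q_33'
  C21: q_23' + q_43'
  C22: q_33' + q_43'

UNSATISFIABLE

Case q_11 = 0:
Case q_12 = 1:
(q_22') alone gives q_22 = 0.
(q_32') alone gives q_32 = 0.
(q_42') alone gives q_42 = 0.
Case q_21 = 1:
(q_31') alone gives q_31 = 0.
(q_33) alone gives q_33 = 1.
(q_41') alone gives q_41 = 0.
(q_43) alone gives q_43 = 1.
But (q_43') is also a unit clause — contradiction.
Undo q_21 and try q_21 = 0.
(q_23) alone gives q_23 = 1.
(q_13') alone gives q_13 = 0.
(q_33') alone gives q_33 = 0.
(q_31) alone gives q_31 = 1.
(q_41') alone gives q_41 = 0.
(q_43) alone gives q_43 = 1.
But (q_43') is also a unit clause — contradiction.
Neither q_21 = 1 nor q_21 = 0 works.
Undo q_12 and try q_12 = 0.
(q_13) alone gives q_13 = 1.
(q_23') alone gives q_23 = 0.
(q_33') alone gives q_33 = 0.
(q_43') alone gives q_43 = 0.
Case q_21 = 1:
(q_31') alone gives q_31 = 0.
(q_32) alone gives q_32 = 1.
(q_41') alone gives q_41 = 0.
(q_42) alone gives q_42 = 1.
But (q_42') is also a unit clause — contradiction.
Undo q_21 and try q_21 = 0.
(q_22) alone gives q_22 = 1.
(q_32') alone gives q_32 = 0.
(q_31) alone gives q_31 = 1.
(q_41') alone gives q_41 = 0.
(q_42) alone gives q_42 = 1.
But (q_42') is also a unit clause — contradiction.
Neither q_21 = 1 nor q_21 = 0 works.
Neither q_12 = 1 nor q_12 = 0 works.
Undo q_11 and try q_11 = 1.
(q_21') alone gives q_21 = 0.
(q_31') alone gives q_31 = 0.
(q_41') alone gives q_41 = 0.
Case q_22 = 1:
(q_12') alone gives q_12 = 0.
(q_32') alone gives q_32 = 0.
(q_33) alone gives q_33 = 1.
(q_42') alone gives q_42 = 0.
(q_43) alone gives q_43 = 1.
But (q_43') is also a unit clause — contradiction.
Undo q_22 and try q_22 = 0.
(q_23) alone gives q_23 = 1.
(q_13') alone gives q_13 = 0.
(q_33') alone gives q_33 = 0.
(q_32) alone gives q_32 = 1.
(q_12') alone gives q_12 = 0.
(q_42') alone gives q_42 = 0.
(q_43) alone gives q_43 = 1.
But (q_43') is also a unit clause — contradiction.
Neither q_22 = 1 nor q_22 = 0 works.
Neither q_11 = 1 nor q_11 = 0 works.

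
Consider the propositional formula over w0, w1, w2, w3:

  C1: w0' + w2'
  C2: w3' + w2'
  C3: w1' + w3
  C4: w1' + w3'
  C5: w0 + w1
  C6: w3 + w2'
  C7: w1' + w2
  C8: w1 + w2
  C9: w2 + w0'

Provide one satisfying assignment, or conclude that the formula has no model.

UNSATISFIABLE

Try w0 = 0.
From the singleton clause (w1), w1 = 1.
From the singleton clause (w3), w3 = 1.
Now (w3') is unsatisfied and unit — conflict.
That branch fails; take w0 = 1 instead.
From the singleton clause (w2'), w2 = 0.
Now (w2) is unsatisfied and unit — conflict.
Neither w0 = 1 nor w0 = 0 works.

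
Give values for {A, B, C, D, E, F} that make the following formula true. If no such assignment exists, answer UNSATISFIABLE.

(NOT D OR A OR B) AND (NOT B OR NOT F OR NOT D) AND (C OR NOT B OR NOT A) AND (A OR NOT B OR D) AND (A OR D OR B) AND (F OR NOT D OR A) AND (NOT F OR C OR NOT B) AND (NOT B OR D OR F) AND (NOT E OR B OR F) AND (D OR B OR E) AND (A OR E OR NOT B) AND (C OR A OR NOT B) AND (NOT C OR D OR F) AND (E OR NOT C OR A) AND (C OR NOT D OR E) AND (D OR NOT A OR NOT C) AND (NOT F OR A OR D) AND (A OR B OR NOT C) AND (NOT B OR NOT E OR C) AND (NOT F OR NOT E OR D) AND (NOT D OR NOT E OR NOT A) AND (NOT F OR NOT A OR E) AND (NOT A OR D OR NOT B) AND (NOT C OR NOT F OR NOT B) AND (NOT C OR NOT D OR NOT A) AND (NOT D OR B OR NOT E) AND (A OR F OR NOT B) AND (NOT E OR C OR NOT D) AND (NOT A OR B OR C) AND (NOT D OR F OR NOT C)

Branch on D: set D = false.
Branch on A: set A = true.
Unit clause (NOT C) forces C = false.
Unit clause (NOT B) forces B = false.
That conflicts with the unit clause (B).
Backtrack on A: now try A = false.
Unit clause (NOT B) forces B = false.
That conflicts with the unit clause (B).
Both values of A lead to a conflict.
Backtrack on D: now try D = true.
Branch on A: set A = true.
Unit clause (NOT E) forces E = false.
Unit clause (C) forces C = true.
That conflicts with the unit clause (NOT C).
Backtrack on A: now try A = false.
Unit clause (B) forces B = true.
Unit clause (NOT F) forces F = false.
That conflicts with the unit clause (F).
Both values of A lead to a conflict.
Both values of D lead to a conflict.

UNSATISFIABLE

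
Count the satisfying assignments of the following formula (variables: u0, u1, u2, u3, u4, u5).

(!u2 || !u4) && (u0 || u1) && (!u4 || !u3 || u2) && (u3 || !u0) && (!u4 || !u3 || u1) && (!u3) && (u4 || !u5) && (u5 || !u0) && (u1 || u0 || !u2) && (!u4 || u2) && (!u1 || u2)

There are 2^6 = 64 truth assignments over (u0, u1, u2, u3, u4, u5).
Split on u4. With u4 = true, the clauses containing u4 are satisfied and !u4 drops from the rest; 0 of the 2^5 = 32 assignments to the other variables satisfy what remains.
With u4 = false, by the same count on the reduced clause set, 1 assignment works.
Total: 0 + 1 = 1.

1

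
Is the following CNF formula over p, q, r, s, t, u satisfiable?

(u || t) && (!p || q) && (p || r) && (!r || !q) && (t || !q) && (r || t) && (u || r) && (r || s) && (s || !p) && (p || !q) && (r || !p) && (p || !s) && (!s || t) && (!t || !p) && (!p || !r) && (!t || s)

Branch on u: set u = true.
Branch on p: set p = false.
The clause (r) is unit, so r = true.
The clause (!q) is unit, so q = false.
The clause (!s) is unit, so s = false.
The clause (!t) is unit, so t = false.
This assignment satisfies each clause.
A satisfying assignment: p: false; q: false; r: true; s: false; t: false; u: true.

Satisfiable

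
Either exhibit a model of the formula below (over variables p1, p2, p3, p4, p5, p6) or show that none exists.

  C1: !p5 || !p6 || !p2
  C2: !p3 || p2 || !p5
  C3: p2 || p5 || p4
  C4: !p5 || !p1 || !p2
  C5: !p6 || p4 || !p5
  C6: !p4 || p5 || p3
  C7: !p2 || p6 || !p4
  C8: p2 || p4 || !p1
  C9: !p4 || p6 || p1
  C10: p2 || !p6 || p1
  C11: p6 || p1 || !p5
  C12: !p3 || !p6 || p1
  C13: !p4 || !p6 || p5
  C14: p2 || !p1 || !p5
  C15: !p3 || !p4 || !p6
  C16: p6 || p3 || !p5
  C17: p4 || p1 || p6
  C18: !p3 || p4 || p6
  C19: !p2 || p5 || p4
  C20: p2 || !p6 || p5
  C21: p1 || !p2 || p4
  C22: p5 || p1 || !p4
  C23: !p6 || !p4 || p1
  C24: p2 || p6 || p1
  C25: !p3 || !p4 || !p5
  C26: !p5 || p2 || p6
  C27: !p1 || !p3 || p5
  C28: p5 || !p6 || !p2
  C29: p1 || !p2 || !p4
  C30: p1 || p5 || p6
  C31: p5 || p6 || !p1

UNSATISFIABLE

Suppose p5 = false.
Suppose p2 = true.
(p4) alone gives p4 = true.
(p3) alone gives p3 = true.
(p6) alone gives p6 = true.
But (!p6) is also a unit clause — contradiction.
Undo p2 and try p2 = false.
(p4) alone gives p4 = true.
(p3) alone gives p3 = true.
(!p6) alone gives p6 = false.
(p1) alone gives p1 = true.
But (!p1) is also a unit clause — contradiction.
Both values of p2 lead to a conflict.
Undo p5 and try p5 = true.
Suppose p6 = false.
(p1) alone gives p1 = true.
(!p2) alone gives p2 = false.
But (p2) is also a unit clause — contradiction.
Undo p6 and try p6 = true.
(!p2) alone gives p2 = false.
(!p3) alone gives p3 = false.
(p4) alone gives p4 = true.
(p1) alone gives p1 = true.
But (!p1) is also a unit clause — contradiction.
Both values of p6 lead to a conflict.
Both values of p5 lead to a conflict.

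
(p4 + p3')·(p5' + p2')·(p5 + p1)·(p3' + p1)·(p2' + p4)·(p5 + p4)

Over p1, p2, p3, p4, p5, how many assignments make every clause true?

9

There are 2^5 = 32 truth assignments over (p1, p2, p3, p4, p5).
Split on p2. With p2 = 1, the clauses containing p2 are satisfied and p2' drops from the rest; 2 of the 2^4 = 16 assignments to the other variables satisfy what remains.
With p2 = 0, by the same count on the reduced clause set, 7 assignments work.
Total: 2 + 7 = 9.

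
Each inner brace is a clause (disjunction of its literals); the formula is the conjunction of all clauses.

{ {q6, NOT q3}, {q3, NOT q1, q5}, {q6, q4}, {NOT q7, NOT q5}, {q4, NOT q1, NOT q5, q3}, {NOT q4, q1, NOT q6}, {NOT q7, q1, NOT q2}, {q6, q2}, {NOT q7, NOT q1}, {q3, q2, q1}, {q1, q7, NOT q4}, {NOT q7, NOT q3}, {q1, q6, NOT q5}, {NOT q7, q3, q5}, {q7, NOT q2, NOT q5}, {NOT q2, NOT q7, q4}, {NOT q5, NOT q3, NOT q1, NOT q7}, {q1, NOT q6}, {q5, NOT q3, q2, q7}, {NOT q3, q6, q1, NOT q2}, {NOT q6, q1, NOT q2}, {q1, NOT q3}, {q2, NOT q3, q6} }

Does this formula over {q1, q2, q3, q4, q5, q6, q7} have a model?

Yes, satisfiable

Try q6 = true.
From the singleton clause (q1), q1 = true.
From the singleton clause (NOT q7), q7 = false.
Try q3 = true.
Try q2 = true.
From the singleton clause (NOT q5), q5 = false.
Every clause is now satisfied; q4 is unconstrained.
A satisfying assignment: q1=true; q2=true; q3=true; q4=true; q5=false; q6=true; q7=false.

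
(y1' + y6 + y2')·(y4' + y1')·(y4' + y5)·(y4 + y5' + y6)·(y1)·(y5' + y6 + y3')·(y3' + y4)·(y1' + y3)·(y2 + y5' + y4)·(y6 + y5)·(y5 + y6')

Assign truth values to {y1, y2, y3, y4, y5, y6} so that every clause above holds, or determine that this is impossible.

Unit clause (y1) forces y1 = 1.
Unit clause (y4') forces y4 = 0.
Unit clause (y3') forces y3 = 0.
That conflicts with the unit clause (y3).

UNSATISFIABLE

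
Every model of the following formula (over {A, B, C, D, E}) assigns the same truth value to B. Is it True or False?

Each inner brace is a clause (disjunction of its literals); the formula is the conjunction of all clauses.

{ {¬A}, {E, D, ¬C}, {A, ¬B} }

False

Suppose B = True.
From the singleton clause (¬A), A = False.
Now (A) is unsatisfied and unit — conflict.
So every satisfying assignment has B = False.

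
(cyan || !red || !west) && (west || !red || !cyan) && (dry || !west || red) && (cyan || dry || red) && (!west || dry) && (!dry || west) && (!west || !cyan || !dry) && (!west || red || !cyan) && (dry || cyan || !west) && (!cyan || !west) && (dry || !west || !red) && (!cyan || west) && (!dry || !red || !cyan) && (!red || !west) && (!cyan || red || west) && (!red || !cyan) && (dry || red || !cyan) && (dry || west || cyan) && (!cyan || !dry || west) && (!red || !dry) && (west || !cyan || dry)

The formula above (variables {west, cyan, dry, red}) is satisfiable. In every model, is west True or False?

Suppose west = false.
Unit clause (!dry) forces dry = false.
Unit clause (!cyan) forces cyan = false.
But (cyan) is also a unit clause — contradiction.
So every satisfying assignment has west = True.

True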